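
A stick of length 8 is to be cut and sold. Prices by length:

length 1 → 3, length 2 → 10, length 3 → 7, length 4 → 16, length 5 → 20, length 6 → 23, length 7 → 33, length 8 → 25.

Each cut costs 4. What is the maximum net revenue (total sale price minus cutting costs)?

32

Build r[k] bottom-up: r[k] = max over allowed piece i of (p[i] + r[k−i]) − 4 per cut.
r[1] = 3
r[2] = 10
r[3] = 9  (first piece 1, then r[2]=10)
r[4] = 16  (first piece 2, then r[2]=10)
r[5] = 20
r[6] = 23
r[7] = 33
r[8] = 32  (first piece 1, then r[7]=33)
One optimal plan: pieces 7 + 1 (1 cut) → 36 − 4 = 32.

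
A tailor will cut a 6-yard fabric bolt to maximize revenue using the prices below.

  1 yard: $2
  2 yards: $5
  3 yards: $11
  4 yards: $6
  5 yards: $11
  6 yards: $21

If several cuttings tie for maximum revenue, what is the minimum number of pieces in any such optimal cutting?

Let r[k] be the best obtainable value from length k. For each k, try every first piece i and keep the best of price[i] + r[k−i].
r[1] = 2
r[2] = 5
r[3] = 11
r[4] = 13  (first piece 1, then r[3]=11)
r[5] = 16  (first piece 2, then r[3]=11)
r[6] = 22  (first piece 3, then r[3]=11)
Maximum revenue is $22.
Now minimize piece count subject to staying optimal: for each k, pieces[k] = 1 + min over i with p[i]+r[k−i]=r[k] of pieces[k−i].
pieces[3] = 1
pieces[4] = 2
pieces[5] = 2
pieces[6] = 2

2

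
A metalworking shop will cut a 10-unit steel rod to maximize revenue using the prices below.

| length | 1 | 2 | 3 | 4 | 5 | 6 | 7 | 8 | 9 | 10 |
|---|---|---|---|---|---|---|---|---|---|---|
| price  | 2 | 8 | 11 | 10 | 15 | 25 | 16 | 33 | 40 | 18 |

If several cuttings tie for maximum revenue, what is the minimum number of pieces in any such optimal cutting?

Consider every possible first cut. r[k] is the best of p[i]+r[k−i] over all sellable i≤k.
r[1] = 2
r[2] = 8
r[3] = 11
r[4] = 16  (first piece 2, then r[2]=8)
r[5] = 19  (first piece 2, then r[3]=11)
r[6] = 25
r[7] = 27  (first piece 1, then r[6]=25)
r[8] = 33  (first piece 2, then r[6]=25)
r[9] = 40
r[10] = 42  (first piece 1, then r[9]=40)
Maximum revenue is $42.
Now minimize piece count subject to staying optimal: for each k, pieces[k] = 1 + min over i with p[i]+r[k−i]=r[k] of pieces[k−i].
pieces[7] = 2
pieces[8] = 1
pieces[9] = 1
pieces[10] = 2

2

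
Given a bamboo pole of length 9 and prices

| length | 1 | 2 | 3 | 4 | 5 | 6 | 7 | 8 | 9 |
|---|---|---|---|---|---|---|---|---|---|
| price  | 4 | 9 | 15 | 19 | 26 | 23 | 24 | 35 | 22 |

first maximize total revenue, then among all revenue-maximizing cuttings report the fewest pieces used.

2

Consider every possible first cut. r[k] is the best of p[i]+r[k−i] over all sellable i≤k.
r[1] = 4
r[2] = 9
r[3] = 15
r[4] = 19  (first piece 1, then r[3]=15)
r[5] = 26
r[6] = 30  (first piece 1, then r[5]=26)
r[7] = 35  (first piece 2, then r[5]=26)
r[8] = 41  (first piece 3, then r[5]=26)
r[9] = 45  (first piece 1, then r[8]=41)
Maximum revenue is $45.
Now minimize piece count subject to staying optimal: for each k, pieces[k] = 1 + min over i with p[i]+r[k−i]=r[k] of pieces[k−i].
pieces[6] = 2
pieces[7] = 2
pieces[8] = 2
pieces[9] = 2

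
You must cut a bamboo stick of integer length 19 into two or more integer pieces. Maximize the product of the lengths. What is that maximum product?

Fill g[k] for k=2..19: at each k try every first piece i and multiply by the better of (k−i) uncut or g[k−i].
g[2] = 1·max(1,0) = 1·1 = 1
g[3] = max(1·2, 2·1) = 2
g[4] = max(1·3, 2·2, 3·1) = 4
g[5] = max(1·4, 2·3, 3·2, 4·1) = 6
g[6] = max(1·6, 2·4, 3·3, 4·2, 5·1) = 9
g[7] = max(1·9, 2·6, 3·4, 4·3, 5·2, 6·1) = 12
g[8] = max(1·12, 2·9, 3·6, …, 6·2, 7·1) = 18
g[9] = max(1·18, 2·12, 3·9, …, 7·2, 8·1) = 27
g[10] = max(1·27, 2·18, 3·12, …, 8·2, 9·1) = 36
g[11] = max(1·36, 2·27, 3·18, …, 9·2, 10·1) = 54
g[12] = max(1·54, 2·36, 3·27, …, 10·2, 11·1) = 81
g[13] = max(1·81, 2·54, 3·36, …, 11·2, 12·1) = 108
g[14] = max(1·108, 2·81, 3·54, …, 12·2, 13·1) = 162
g[15] = max(1·162, 2·108, 3·81, …, 13·2, 14·1) = 243
g[16] = max(1·243, 2·162, 3·108, …, 14·2, 15·1) = 324
g[17] = max(1·324, 2·243, 3·162, …, 15·2, 16·1) = 486
g[18] = max(1·486, 2·324, 3·243, …, 16·2, 17·1) = 729
g[19] = max(1·729, 2·486, 3·324, …, 17·2, 18·1) = 972
One optimal split: 3 + 3 + 3 + 3 + 3 + 2 + 2; product 3·3·3·3·3·2·2 = 972.

972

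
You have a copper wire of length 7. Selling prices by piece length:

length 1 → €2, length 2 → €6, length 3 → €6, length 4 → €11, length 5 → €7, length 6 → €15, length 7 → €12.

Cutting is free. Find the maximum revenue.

Consider every possible first cut. best[k] is the best of p[i]+best[k−i] over all sellable i≤k.
best[1] = 2
best[2] = max(2+2, 6+0) = 6
best[3] = max(2+6, 6+2, 6+0) = 8
best[4] = max(2+8, 6+6, 6+2, 11+0) = 12
best[5] = max(2+12, 6+8, 6+6, 11+2, 7+0) = 14
best[6] = max(2+14, 6+12, 6+8, 11+6, 7+2, 15+0) = 18
best[7] = max(2+18, 6+14, 6+12, …, 15+2, 12+0) = 20
One optimal cutting: 2 + 2 + 2 + 1 → €6 + €6 + €6 + €2 = €20.

20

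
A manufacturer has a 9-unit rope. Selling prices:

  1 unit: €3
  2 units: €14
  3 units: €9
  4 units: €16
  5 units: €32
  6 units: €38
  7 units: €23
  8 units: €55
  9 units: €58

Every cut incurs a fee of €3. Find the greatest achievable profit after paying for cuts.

58

Let r[k] be the best obtainable value from length k. For each k, try every first piece i and keep the best of price[i] + r[k−i] minus the 3 cut fee when i<k.
r[1] = 3
r[2] = max(3+3-3, 14+0) = 14
r[3] = max(3+14-3, 14+3-3, 9+0) = 14
r[4] = max(3+14-3, 14+14-3, 9+3-3, 16+0) = 25
r[5] = max(3+25-3, 14+14-3, 9+14-3, 16+3-3, 32+0) = 32
r[6] = max(3+32-3, 14+25-3, 9+14-3, 16+14-3, 32+3-3, 38+0) = 38
r[7] = max(3+38-3, 14+32-3, 9+25-3, …, 38+3-3, 23+0) = 43
r[8] = max(3+43-3, 14+38-3, 9+32-3, …, 23+3-3, 55+0) = 55
r[9] = max(3+55-3, 14+43-3, 9+38-3, …, 55+3-3, 58+0) = 58
Best is to make no cuts and sell whole for €58.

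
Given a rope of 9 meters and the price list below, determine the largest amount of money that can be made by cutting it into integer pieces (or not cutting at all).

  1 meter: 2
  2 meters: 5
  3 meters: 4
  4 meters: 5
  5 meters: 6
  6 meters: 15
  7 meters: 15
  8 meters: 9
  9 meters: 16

22

Let R[k] be the best obtainable value from length k. For each k, try every first piece i and keep the best of price[i] + R[k−i].
R[1] = 2
R[2] = 5
R[3] = 7  (first piece 1, then R[2]=5)
R[4] = 10  (first piece 2, then R[2]=5)
R[5] = 12  (first piece 1, then R[4]=10)
R[6] = 15  (first piece 2, then R[4]=10)
R[7] = 17  (first piece 1, then R[6]=15)
R[8] = 20  (first piece 2, then R[6]=15)
R[9] = 22  (first piece 1, then R[8]=20)
One optimal cutting: 2 + 2 + 2 + 2 + 1 → 5 + 5 + 5 + 5 + 2 = 22.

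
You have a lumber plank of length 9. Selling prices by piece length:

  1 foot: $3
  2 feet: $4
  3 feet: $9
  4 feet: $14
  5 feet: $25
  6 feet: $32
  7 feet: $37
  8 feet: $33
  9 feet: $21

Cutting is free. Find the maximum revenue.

43

Consider every possible first cut. best[k] is the best of p[i]+best[k−i] over all sellable i≤k.
best[1] = 3
best[2] = 6  (first piece 1, then best[1]=3)
best[3] = 9  (first piece 1, then best[2]=6)
best[4] = 14
best[5] = 25
best[6] = 32
best[7] = 37
best[8] = 40  (first piece 1, then best[7]=37)
best[9] = 43  (first piece 1, then best[8]=40)
One optimal cutting: 7 + 1 + 1 → $37 + $3 + $3 = $43.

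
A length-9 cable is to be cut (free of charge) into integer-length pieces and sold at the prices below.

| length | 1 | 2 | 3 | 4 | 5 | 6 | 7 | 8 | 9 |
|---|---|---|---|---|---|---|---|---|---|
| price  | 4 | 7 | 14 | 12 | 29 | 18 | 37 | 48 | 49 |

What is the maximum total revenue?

Let v[k] be the best obtainable value from length k. For each k, try every first piece i and keep the best of price[i] + v[k−i].
v[1] = 4
v[2] = 8  (first piece 1, then v[1]=4)
v[3] = 14
v[4] = 18  (first piece 1, then v[3]=14)
v[5] = 29
v[6] = 33  (first piece 1, then v[5]=29)
v[7] = 37  (first piece 1, then v[6]=33)
v[8] = 48
v[9] = 52  (first piece 1, then v[8]=48)
One optimal cutting: 8 + 1 → €48 + €4 = €52.

52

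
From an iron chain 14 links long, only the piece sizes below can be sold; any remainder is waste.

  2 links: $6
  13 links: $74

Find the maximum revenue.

74

Consider every possible first cut. f[k] is the best of p[i]+f[k−i] over all sellable i≤k.
f[1] = 0
f[2] = 6
f[3] = 6
f[4] = 12  (first piece 2, then f[2]=6)
f[5] = 12
f[6] = 18  (first piece 2, then f[4]=12)
f[7] = 18
f[8] = 24  (first piece 2, then f[6]=18)
f[9] = 24
f[10] = 30  (first piece 2, then f[8]=24)
f[11] = 30
f[12] = 36  (first piece 2, then f[10]=30)
f[13] = 74
f[14] = 74
One optimal cutting: pieces 13 with 1 link of scrap → $74.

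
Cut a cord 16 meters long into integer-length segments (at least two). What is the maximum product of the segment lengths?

324

Let m[k] be the best product for length k (with at least one cut). For each first piece i, the rest contributes max(k−i, m[k−i]).
Small cases: m[2]=1, m[3]=2, m[4]=4, m[5]=6, m[6]=9, m[7]=12, m[8]=18, m[9]=27, m[10]=36, m[11]=54.
m[12] = 3×max(9,27) = 3×27 = 81
m[13] = 2×max(11,54) = 2×54 = 108
m[14] = 2×max(12,81) = 2×81 = 162
m[15] = 3×max(12,81) = 3×81 = 243
m[16] = 2×max(14,162) = 2×162 = 324
One optimal split: 3 + 3 + 3 + 3 + 2 + 2; product 3×3×3×3×2×2 = 324.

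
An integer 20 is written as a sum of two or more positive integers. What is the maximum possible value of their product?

Fill f[k] for k=2..20: at each k try every first piece i and multiply by the better of (k−i) uncut or f[k−i].
Small cases: f[2]=1, f[3]=2, f[4]=4, f[5]=6, f[6]=9, f[7]=12, f[8]=18, f[9]=27, f[10]=36, f[11]=54, f[12]=81, f[13]=108, f[14]=162.
f[15] = max(1·162, 2·108, 3·81, …, 13·2, 14·1) = 243
f[16] = max(1·243, 2·162, 3·108, …, 14·2, 15·1) = 324
f[17] = max(1·324, 2·243, 3·162, …, 15·2, 16·1) = 486
f[18] = max(1·486, 2·324, 3·243, …, 16·2, 17·1) = 729
f[19] = max(1·729, 2·486, 3·324, …, 17·2, 18·1) = 972
f[20] = max(1·972, 2·729, 3·486, …, 18·2, 19·1) = 1458
One optimal split: 3 + 3 + 3 + 3 + 3 + 3 + 2; product 3·3·3·3·3·3·2 = 1458.

1458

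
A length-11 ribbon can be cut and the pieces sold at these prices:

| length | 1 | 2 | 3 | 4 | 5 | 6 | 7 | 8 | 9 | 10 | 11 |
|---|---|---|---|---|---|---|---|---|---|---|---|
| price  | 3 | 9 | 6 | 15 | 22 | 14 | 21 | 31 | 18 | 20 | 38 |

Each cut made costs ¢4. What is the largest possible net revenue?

39

Consider every possible first cut. r[k] is the best of p[i]+r[k−i] over all sellable i≤k, charging 4 whenever i<k.
r[1] = 3
r[2] = max(3+3-4, 9+0) = 9
r[3] = max(3+9-4, 9+3-4, 6+0) = 8
r[4] = max(3+8-4, 9+9-4, 6+3-4, 15+0) = 15
r[5] = max(3+15-4, 9+8-4, 6+9-4, 15+3-4, 22+0) = 22
r[6] = max(3+22-4, 9+15-4, 6+8-4, 15+9-4, 22+3-4, 14+0) = 21
r[7] = max(3+21-4, 9+22-4, 6+15-4, …, 14+3-4, 21+0) = 27
r[8] = max(3+27-4, 9+21-4, 6+22-4, …, 21+3-4, 31+0) = 31
r[9] = max(3+31-4, 9+27-4, 6+21-4, …, 31+3-4, 18+0) = 33
r[10] = max(3+33-4, 9+31-4, 6+27-4, …, 18+3-4, 20+0) = 40
r[11] = max(3+40-4, 9+33-4, 6+31-4, …, 20+3-4, 38+0) = 39
One optimal plan: pieces 5 + 5 + 1 (2 cuts) → ¢47 − ¢8 = ¢39.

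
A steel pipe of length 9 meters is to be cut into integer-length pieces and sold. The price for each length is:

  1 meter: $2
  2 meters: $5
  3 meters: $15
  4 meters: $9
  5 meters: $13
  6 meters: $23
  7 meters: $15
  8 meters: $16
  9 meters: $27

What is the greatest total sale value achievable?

Build R[k] bottom-up: R[k] = max over allowed piece i of (p[i] + R[k−i]).
R[1] = 2
R[2] = max(2+2, 5+0) = 5
R[3] = max(2+5, 5+2, 15+0) = 15
R[4] = max(2+15, 5+5, 15+2, 9+0) = 17
R[5] = max(2+17, 5+15, 15+5, 9+2, 13+0) = 20
R[6] = max(2+20, 5+17, 15+15, 9+5, 13+2, 23+0) = 30
R[7] = max(2+30, 5+20, 15+17, …, 23+2, 15+0) = 32
R[8] = max(2+32, 5+30, 15+20, …, 15+2, 16+0) = 35
R[9] = max(2+35, 5+32, 15+30, …, 16+2, 27+0) = 45
One optimal cutting: 3 + 3 + 3 → $15 + $15 + $15 = $45.

45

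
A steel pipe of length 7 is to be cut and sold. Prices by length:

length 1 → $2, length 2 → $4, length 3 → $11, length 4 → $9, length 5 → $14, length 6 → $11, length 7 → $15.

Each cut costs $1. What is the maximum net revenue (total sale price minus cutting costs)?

22

Consider every possible first cut. r[k] is the best of p[i]+r[k−i] over all sellable i≤k, charging 1 whenever i<k.
r[1] = 2
r[2] = 4
r[3] = 11
r[4] = 12  (first piece 1, then r[3]=11)
r[5] = 14  (first piece 2, then r[3]=11)
r[6] = 21  (first piece 3, then r[3]=11)
r[7] = 22  (first piece 1, then r[6]=21)
One optimal plan: pieces 3 + 3 + 1 (2 cuts) → $24 − $2 = $22.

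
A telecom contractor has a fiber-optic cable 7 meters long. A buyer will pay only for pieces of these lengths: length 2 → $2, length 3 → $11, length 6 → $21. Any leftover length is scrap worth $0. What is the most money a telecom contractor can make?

22

Consider every possible first cut. f[k] is the best of p[i]+f[k−i] over all sellable i≤k.
f[1] = 0
f[2] = 2
f[3] = 11
f[4] = 11
f[5] = 13  (first piece 2, then f[3]=11)
f[6] = 22  (first piece 3, then f[3]=11)
f[7] = 22
One optimal cutting: pieces 3 + 3 with 1 meter of scrap → $22.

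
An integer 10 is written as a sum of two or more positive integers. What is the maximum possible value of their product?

Define P[k] = max over 1≤i<k of i · max(k−i, P[k−i]); the inner max lets the remainder stay uncut if that's better.
P[2] = 1×max(1,0) = 1×1 = 1
P[3] = 1×max(2,1) = 1×2 = 2
P[4] = 2×max(2,1) = 2×2 = 4
P[5] = 2×max(3,2) = 2×3 = 6
P[6] = 3×max(3,2) = 3×3 = 9
P[7] = 2×max(5,6) = 2×6 = 12
P[8] = 2×max(6,9) = 2×9 = 18
P[9] = 3×max(6,9) = 3×9 = 27
P[10] = 2×max(8,18) = 2×18 = 36
One optimal split: 3 + 3 + 2 + 2; product 3×3×2×2 = 36.

36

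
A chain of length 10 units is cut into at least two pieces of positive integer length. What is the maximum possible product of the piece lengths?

Define f[k] = max over 1≤i<k of i · max(k−i, f[k−i]); the inner max lets the remainder stay uncut if that's better.
f[2] = 1×max(1,0) = 1×1 = 1
f[3] = 1×max(2,1) = 1×2 = 2
f[4] = 2×max(2,1) = 2×2 = 4
f[5] = 2×max(3,2) = 2×3 = 6
f[6] = 3×max(3,2) = 3×3 = 9
f[7] = 2×max(5,6) = 2×6 = 12
f[8] = 2×max(6,9) = 2×9 = 18
f[9] = 3×max(6,9) = 3×9 = 27
f[10] = 2×max(8,18) = 2×18 = 36
One optimal split: 3 + 3 + 2 + 2; product 3×3×2×2 = 36.

36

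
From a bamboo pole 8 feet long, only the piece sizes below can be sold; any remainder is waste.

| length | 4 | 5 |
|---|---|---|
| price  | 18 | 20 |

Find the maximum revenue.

36

Consider every possible first cut. r[k] is the best of p[i]+r[k−i] over all sellable i≤k.
r[1] = 0
r[2] = 0
r[3] = 0
r[4] = 18
r[5] = 20
r[6] = 20
r[7] = 20
r[8] = 36  (first piece 4, then r[4]=18)
One optimal cutting: 4 + 4 → $36.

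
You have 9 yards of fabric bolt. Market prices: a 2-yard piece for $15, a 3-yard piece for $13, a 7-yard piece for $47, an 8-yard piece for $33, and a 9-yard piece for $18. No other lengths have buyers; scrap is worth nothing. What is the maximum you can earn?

Build best[k] bottom-up: best[k] = max over allowed piece i of (p[i] + best[k−i]).
best[1] = 0
best[2] = 15
best[3] = max(15+0, 13+0) = 15
best[4] = max(15+15, 13+0) = 30
best[5] = max(15+15, 13+15) = 30
best[6] = max(15+30, 13+15) = 45
best[7] = max(15+30, 13+30, 47+0) = 47
best[8] = max(15+45, 13+30, 47+0, 33+0) = 60
best[9] = max(15+47, 13+45, 47+15, 33+0, 18+0) = 62
One optimal cutting: 7 + 2 → $62.

62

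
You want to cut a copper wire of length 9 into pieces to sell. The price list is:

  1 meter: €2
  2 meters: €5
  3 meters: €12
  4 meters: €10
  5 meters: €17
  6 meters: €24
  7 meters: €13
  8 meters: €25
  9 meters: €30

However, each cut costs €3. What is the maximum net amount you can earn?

Build net[k] bottom-up: net[k] = max over allowed piece i of (p[i] + net[k−i]) − 3 per cut.
net[1] = 2
net[2] = max(2+2-3, 5+0) = 5
net[3] = max(2+5-3, 5+2-3, 12+0) = 12
net[4] = max(2+12-3, 5+5-3, 12+2-3, 10+0) = 11
net[5] = max(2+11-3, 5+12-3, 12+5-3, 10+2-3, 17+0) = 17
net[6] = max(2+17-3, 5+11-3, 12+12-3, 10+5-3, 17+2-3, 24+0) = 24
net[7] = max(2+24-3, 5+17-3, 12+11-3, …, 24+2-3, 13+0) = 23
net[8] = max(2+23-3, 5+24-3, 12+17-3, …, 13+2-3, 25+0) = 26
net[9] = max(2+26-3, 5+23-3, 12+24-3, …, 25+2-3, 30+0) = 33
One optimal plan: pieces 6 + 3 (1 cut) → €36 − €3 = €33.

33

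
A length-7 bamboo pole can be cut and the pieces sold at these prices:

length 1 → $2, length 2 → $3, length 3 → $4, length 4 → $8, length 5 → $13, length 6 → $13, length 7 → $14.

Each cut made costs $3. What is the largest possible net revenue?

14

Build net[k] bottom-up: net[k] = max over allowed piece i of (p[i] + net[k−i]) − 3 per cut.
net[1] = 2
net[2] = max(2+2-3, 3+0) = 3
net[3] = max(2+3-3, 3+2-3, 4+0) = 4
net[4] = max(2+4-3, 3+3-3, 4+2-3, 8+0) = 8
net[5] = max(2+8-3, 3+4-3, 4+3-3, 8+2-3, 13+0) = 13
net[6] = max(2+13-3, 3+8-3, 4+4-3, 8+3-3, 13+2-3, 13+0) = 13
net[7] = max(2+13-3, 3+13-3, 4+8-3, …, 13+2-3, 14+0) = 14
Best is to make no cuts and sell whole for $14.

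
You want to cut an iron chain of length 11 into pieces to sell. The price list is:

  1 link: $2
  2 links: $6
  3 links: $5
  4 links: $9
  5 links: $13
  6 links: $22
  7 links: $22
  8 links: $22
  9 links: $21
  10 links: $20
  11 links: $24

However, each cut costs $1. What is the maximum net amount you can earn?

Let r[k] be the best obtainable value from length k. For each k, try every first piece i and keep the best of price[i] + r[k−i] minus the 1 cut fee when i<k.
r[1] = 2
r[2] = 6
r[3] = 7  (first piece 1, then r[2]=6)
r[4] = 11  (first piece 2, then r[2]=6)
r[5] = 13
r[6] = 22
r[7] = 23  (first piece 1, then r[6]=22)
r[8] = 27  (first piece 2, then r[6]=22)
r[9] = 28  (first piece 1, then r[8]=27)
r[10] = 32  (first piece 2, then r[8]=27)
r[11] = 34  (first piece 5, then r[6]=22)
One optimal plan: pieces 6 + 5 (1 cut) → $35 − $1 = $34.

34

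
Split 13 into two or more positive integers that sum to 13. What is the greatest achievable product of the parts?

108

Define f[k] = max over 1≤i<k of i · max(k−i, f[k−i]); the inner max lets the remainder stay uncut if that's better.
Small cases: f[2]=1, f[3]=2, f[4]=4, f[5]=6.
f[6] = max(1·6, 2·4, 3·3, 4·2, 5·1) = 9
f[7] = max(1·9, 2·6, 3·4, 4·3, 5·2, 6·1) = 12
f[8] = max(1·12, 2·9, 3·6, …, 6·2, 7·1) = 18
f[9] = max(1·18, 2·12, 3·9, …, 7·2, 8·1) = 27
f[10] = max(1·27, 2·18, 3·12, …, 8·2, 9·1) = 36
f[11] = max(1·36, 2·27, 3·18, …, 9·2, 10·1) = 54
f[12] = max(1·54, 2·36, 3·27, …, 10·2, 11·1) = 81
f[13] = max(1·81, 2·54, 3·36, …, 11·2, 12·1) = 108
One optimal split: 3 + 3 + 3 + 2 + 2; product 3·3·3·2·2 = 108.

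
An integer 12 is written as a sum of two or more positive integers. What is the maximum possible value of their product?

Fill f[k] for k=2..12: at each k try every first piece i and multiply by the better of (k−i) uncut or f[k−i].
f[2] = 1×max(1,0) = 1×1 = 1
f[3] = 1×max(2,1) = 1×2 = 2
f[4] = 2×max(2,1) = 2×2 = 4
f[5] = 2×max(3,2) = 2×3 = 6
f[6] = 3×max(3,2) = 3×3 = 9
f[7] = 2×max(5,6) = 2×6 = 12
f[8] = 2×max(6,9) = 2×9 = 18
f[9] = 3×max(6,9) = 3×9 = 27
f[10] = 2×max(8,18) = 2×18 = 36
f[11] = 2×max(9,27) = 2×27 = 54
f[12] = 3×max(9,27) = 3×27 = 81
One optimal split: 3 + 3 + 3 + 3; product 3×3×3×3 = 81.

81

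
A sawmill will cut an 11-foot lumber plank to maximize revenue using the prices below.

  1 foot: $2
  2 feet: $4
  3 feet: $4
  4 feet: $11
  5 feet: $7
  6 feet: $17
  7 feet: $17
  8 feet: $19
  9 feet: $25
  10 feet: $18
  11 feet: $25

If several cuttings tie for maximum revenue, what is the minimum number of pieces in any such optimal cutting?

3

Consider every possible first cut. r[k] is the best of p[i]+r[k−i] over all sellable i≤k.
r[1] = 2
r[2] = 4  (first piece 1, then r[1]=2)
r[3] = 6  (first piece 1, then r[2]=4)
r[4] = 11
r[5] = 13  (first piece 1, then r[4]=11)
r[6] = 17
r[7] = 19  (first piece 1, then r[6]=17)
r[8] = 22  (first piece 4, then r[4]=11)
r[9] = 25
r[10] = 28  (first piece 4, then r[6]=17)
r[11] = 30  (first piece 1, then r[10]=28)
Maximum revenue is $30.
Now minimize piece count subject to staying optimal: for each k, pieces[k] = 1 + min over i with p[i]+r[k−i]=r[k] of pieces[k−i].
pieces[8] = 2
pieces[9] = 1
pieces[10] = 2
pieces[11] = 3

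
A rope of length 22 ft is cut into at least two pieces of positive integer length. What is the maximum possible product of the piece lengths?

2916

Fill m[k] for k=2..22: at each k try every first piece i and multiply by the better of (k−i) uncut or m[k−i].
Small cases: m[2]=1, m[3]=2, m[4]=4, m[5]=6, m[6]=9, m[7]=12, m[8]=18, m[9]=27, m[10]=36, m[11]=54, m[12]=81, m[13]=108, m[14]=162, m[15]=243, m[16]=324, m[17]=486.
m[18] = 3*max(15,243) = 3*243 = 729
m[19] = 2*max(17,486) = 2*486 = 972
m[20] = 2*max(18,729) = 2*729 = 1458
m[21] = 3*max(18,729) = 3*729 = 2187
m[22] = 2*max(20,1458) = 2*1458 = 2916
One optimal split: 3 + 3 + 3 + 3 + 3 + 3 + 2 + 2; product 3*3*3*3*3*3*2*2 = 2916.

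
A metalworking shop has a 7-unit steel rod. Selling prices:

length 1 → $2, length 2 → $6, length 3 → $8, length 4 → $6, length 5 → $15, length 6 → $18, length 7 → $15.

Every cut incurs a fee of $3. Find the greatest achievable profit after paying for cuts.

18

Consider every possible first cut. net[k] is the best of p[i]+net[k−i] over all sellable i≤k, charging 3 whenever i<k.
net[1] = 2
net[2] = max(2+2-3, 6+0) = 6
net[3] = max(2+6-3, 6+2-3, 8+0) = 8
net[4] = max(2+8-3, 6+6-3, 8+2-3, 6+0) = 9
net[5] = max(2+9-3, 6+8-3, 8+6-3, 6+2-3, 15+0) = 15
net[6] = max(2+15-3, 6+9-3, 8+8-3, 6+6-3, 15+2-3, 18+0) = 18
net[7] = max(2+18-3, 6+15-3, 8+9-3, …, 18+2-3, 15+0) = 18
One optimal plan: pieces 5 + 2 (1 cut) → $21 − $3 = $18.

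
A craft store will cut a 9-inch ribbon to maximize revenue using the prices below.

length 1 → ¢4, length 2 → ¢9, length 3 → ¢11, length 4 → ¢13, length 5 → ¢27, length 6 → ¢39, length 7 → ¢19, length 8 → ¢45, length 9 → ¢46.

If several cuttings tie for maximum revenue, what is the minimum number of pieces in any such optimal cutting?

Let r[k] be the best obtainable value from length k. For each k, try every first piece i and keep the best of price[i] + r[k−i].
r[1] = 4
r[2] = 9
r[3] = 13  (first piece 1, then r[2]=9)
r[4] = 18  (first piece 2, then r[2]=9)
r[5] = 27
r[6] = 39
r[7] = 43  (first piece 1, then r[6]=39)
r[8] = 48  (first piece 2, then r[6]=39)
r[9] = 52  (first piece 1, then r[8]=48)
Maximum revenue is ¢52.
Now minimize piece count subject to staying optimal: for each k, pieces[k] = 1 + min over i with p[i]+r[k−i]=r[k] of pieces[k−i].
pieces[6] = 1
pieces[7] = 2
pieces[8] = 2
pieces[9] = 3

3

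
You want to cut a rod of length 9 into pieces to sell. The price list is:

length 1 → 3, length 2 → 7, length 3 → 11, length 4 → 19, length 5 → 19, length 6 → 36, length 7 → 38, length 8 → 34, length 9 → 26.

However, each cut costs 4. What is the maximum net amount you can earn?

Consider every possible first cut. v[k] is the best of p[i]+v[k−i] over all sellable i≤k, charging 4 whenever i<k.
v[1] = 3
v[2] = max(3+3-4, 7+0) = 7
v[3] = max(3+7-4, 7+3-4, 11+0) = 11
v[4] = max(3+11-4, 7+7-4, 11+3-4, 19+0) = 19
v[5] = max(3+19-4, 7+11-4, 11+7-4, 19+3-4, 19+0) = 19
v[6] = max(3+19-4, 7+19-4, 11+11-4, 19+7-4, 19+3-4, 36+0) = 36
v[7] = max(3+36-4, 7+19-4, 11+19-4, …, 36+3-4, 38+0) = 38
v[8] = max(3+38-4, 7+36-4, 11+19-4, …, 38+3-4, 34+0) = 39
v[9] = max(3+39-4, 7+38-4, 11+36-4, …, 34+3-4, 26+0) = 43
One optimal plan: pieces 6 + 3 (1 cut) → 47 − 4 = 43.

43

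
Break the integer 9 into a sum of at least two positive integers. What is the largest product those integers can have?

Let f[k] be the best product for length k (with at least one cut). For each first piece i, the rest contributes max(k−i, f[k−i]).
f[2] = 1×max(1,0) = 1×1 = 1
f[3] = 1×max(2,1) = 1×2 = 2
f[4] = 2×max(2,1) = 2×2 = 4
f[5] = 2×max(3,2) = 2×3 = 6
f[6] = 3×max(3,2) = 3×3 = 9
f[7] = 2×max(5,6) = 2×6 = 12
f[8] = 2×max(6,9) = 2×9 = 18
f[9] = 3×max(6,9) = 3×9 = 27
One optimal split: 3 + 3 + 3; product 3×3×3 = 27.

27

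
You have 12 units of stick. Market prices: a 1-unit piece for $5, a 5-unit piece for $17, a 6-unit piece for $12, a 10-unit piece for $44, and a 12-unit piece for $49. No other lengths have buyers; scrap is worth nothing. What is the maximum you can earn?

Build r[k] bottom-up: r[k] = max over allowed piece i of (p[i] + r[k−i]).
r[1] = 5
r[2] = 10  (first piece 1, then r[1]=5)
r[3] = 15  (first piece 1, then r[2]=10)
r[4] = 20  (first piece 1, then r[3]=15)
r[5] = 25  (first piece 1, then r[4]=20)
r[6] = 30  (first piece 1, then r[5]=25)
r[7] = 35  (first piece 1, then r[6]=30)
r[8] = 40  (first piece 1, then r[7]=35)
r[9] = 45  (first piece 1, then r[8]=40)
r[10] = 50  (first piece 1, then r[9]=45)
r[11] = 55  (first piece 1, then r[10]=50)
r[12] = 60  (first piece 1, then r[11]=55)
One optimal cutting: 1 + 1 + 1 + 1 + 1 + 1 + 1 + 1 + 1 + 1 + 1 + 1 → $60.

60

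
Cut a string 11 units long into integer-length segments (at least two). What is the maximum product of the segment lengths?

Define m[k] = max over 1≤i<k of i · max(k−i, m[k−i]); the inner max lets the remainder stay uncut if that's better.
m[2] = 1·max(1,0) = 1·1 = 1
m[3] = max(1·2, 2·1) = 2
m[4] = max(1·3, 2·2, 3·1) = 4
m[5] = max(1·4, 2·3, 3·2, 4·1) = 6
m[6] = max(1·6, 2·4, 3·3, 4·2, 5·1) = 9
m[7] = max(1·9, 2·6, 3·4, 4·3, 5·2, 6·1) = 12
m[8] = max(1·12, 2·9, 3·6, …, 6·2, 7·1) = 18
m[9] = max(1·18, 2·12, 3·9, …, 7·2, 8·1) = 27
m[10] = max(1·27, 2·18, 3·12, …, 8·2, 9·1) = 36
m[11] = max(1·36, 2·27, 3·18, …, 9·2, 10·1) = 54
One optimal split: 3 + 3 + 3 + 2; product 3·3·3·2 = 54.

54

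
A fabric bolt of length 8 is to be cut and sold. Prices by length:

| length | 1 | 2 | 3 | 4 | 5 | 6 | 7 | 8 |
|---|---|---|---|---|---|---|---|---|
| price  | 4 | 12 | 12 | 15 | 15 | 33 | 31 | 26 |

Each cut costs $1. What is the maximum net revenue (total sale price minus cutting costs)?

45

Consider every possible first cut. net[k] is the best of p[i]+net[k−i] over all sellable i≤k, charging 1 whenever i<k.
net[1] = 4
net[2] = max(4+4-1, 12+0) = 12
net[3] = max(4+12-1, 12+4-1, 12+0) = 15
net[4] = max(4+15-1, 12+12-1, 12+4-1, 15+0) = 23
net[5] = max(4+23-1, 12+15-1, 12+12-1, 15+4-1, 15+0) = 26
net[6] = max(4+26-1, 12+23-1, 12+15-1, 15+12-1, 15+4-1, 33+0) = 34
net[7] = max(4+34-1, 12+26-1, 12+23-1, …, 33+4-1, 31+0) = 37
net[8] = max(4+37-1, 12+34-1, 12+26-1, …, 31+4-1, 26+0) = 45
One optimal plan: pieces 2 + 2 + 2 + 2 (3 cuts) → $48 − $3 = $45.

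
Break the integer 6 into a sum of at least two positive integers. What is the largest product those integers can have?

Define g[k] = max over 1≤i<k of i · max(k−i, g[k−i]); the inner max lets the remainder stay uncut if that's better.
g[2] = 1*max(1,0) = 1*1 = 1
g[3] = 1*max(2,1) = 1*2 = 2
g[4] = 2*max(2,1) = 2*2 = 4
g[5] = 2*max(3,2) = 2*3 = 6
g[6] = 3*max(3,2) = 3*3 = 9
One optimal split: 3 + 3; product 3*3 = 9.

9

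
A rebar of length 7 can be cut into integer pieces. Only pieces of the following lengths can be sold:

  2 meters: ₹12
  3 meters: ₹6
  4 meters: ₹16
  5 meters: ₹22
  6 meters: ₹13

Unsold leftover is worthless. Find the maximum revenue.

Build best[k] bottom-up: best[k] = max over allowed piece i of (p[i] + best[k−i]).
best[1] = 0
best[2] = 12
best[3] = 12
best[4] = 24  (first piece 2, then best[2]=12)
best[5] = 24
best[6] = 36  (first piece 2, then best[4]=24)
best[7] = 36
One optimal cutting: pieces 2 + 2 + 2 with 1 meter of scrap → ₹36.

36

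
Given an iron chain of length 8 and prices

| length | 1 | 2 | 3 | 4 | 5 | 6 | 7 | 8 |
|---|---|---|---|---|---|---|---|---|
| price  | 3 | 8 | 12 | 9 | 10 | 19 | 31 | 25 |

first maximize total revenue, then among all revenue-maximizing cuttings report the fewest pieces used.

2

Let r[k] be the best obtainable value from length k. For each k, try every first piece i and keep the best of price[i] + r[k−i].
r[1] = 3
r[2] = max(3+3, 8+0) = 8
r[3] = max(3+8, 8+3, 12+0) = 12
r[4] = max(3+12, 8+8, 12+3, 9+0) = 16
r[5] = max(3+16, 8+12, 12+8, 9+3, 10+0) = 20
r[6] = max(3+20, 8+16, 12+12, 9+8, 10+3, 19+0) = 24
r[7] = max(3+24, 8+20, 12+16, …, 19+3, 31+0) = 31
r[8] = max(3+31, 8+24, 12+20, …, 31+3, 25+0) = 34
Maximum revenue is $34.
Now minimize piece count subject to staying optimal: for each k, pieces[k] = 1 + min over i with p[i]+r[k−i]=r[k] of pieces[k−i].
pieces[5] = 2
pieces[6] = 2
pieces[7] = 1
pieces[8] = 2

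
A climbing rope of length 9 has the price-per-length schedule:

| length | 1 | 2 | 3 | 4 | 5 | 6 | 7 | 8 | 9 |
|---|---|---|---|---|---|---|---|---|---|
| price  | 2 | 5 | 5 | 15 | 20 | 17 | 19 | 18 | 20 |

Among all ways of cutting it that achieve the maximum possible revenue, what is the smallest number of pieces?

2

Build r[k] bottom-up: r[k] = max over allowed piece i of (p[i] + r[k−i]).
r[1] = 2
r[2] = max(2+2, 5+0) = 5
r[3] = max(2+5, 5+2, 5+0) = 7
r[4] = max(2+7, 5+5, 5+2, 15+0) = 15
r[5] = max(2+15, 5+7, 5+5, 15+2, 20+0) = 20
r[6] = max(2+20, 5+15, 5+7, 15+5, 20+2, 17+0) = 22
r[7] = max(2+22, 5+20, 5+15, …, 17+2, 19+0) = 25
r[8] = max(2+25, 5+22, 5+20, …, 19+2, 18+0) = 30
r[9] = max(2+30, 5+25, 5+22, …, 18+2, 20+0) = 35
Maximum revenue is €35.
Now minimize piece count subject to staying optimal: for each k, pieces[k] = 1 + min over i with p[i]+r[k−i]=r[k] of pieces[k−i].
pieces[6] = 2
pieces[7] = 2
pieces[8] = 2
pieces[9] = 2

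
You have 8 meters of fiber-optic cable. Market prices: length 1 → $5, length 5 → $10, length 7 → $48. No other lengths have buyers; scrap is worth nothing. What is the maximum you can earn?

Build r[k] bottom-up: r[k] = max over allowed piece i of (p[i] + r[k−i]).
r[1] = 5
r[2] = 10  (first piece 1, then r[1]=5)
r[3] = 15  (first piece 1, then r[2]=10)
r[4] = 20  (first piece 1, then r[3]=15)
r[5] = 25  (first piece 1, then r[4]=20)
r[6] = 30  (first piece 1, then r[5]=25)
r[7] = 48
r[8] = 53  (first piece 1, then r[7]=48)
One optimal cutting: 7 + 1 → $53.

53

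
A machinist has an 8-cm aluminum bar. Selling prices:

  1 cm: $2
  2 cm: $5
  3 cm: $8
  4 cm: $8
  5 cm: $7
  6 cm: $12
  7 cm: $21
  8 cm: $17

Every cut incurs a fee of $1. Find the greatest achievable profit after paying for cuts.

Let r[k] be the best obtainable value from length k. For each k, try every first piece i and keep the best of price[i] + r[k−i] minus the 1 cut fee when i<k.
r[1] = 2
r[2] = 5
r[3] = 8
r[4] = 9  (first piece 1, then r[3]=8)
r[5] = 12  (first piece 2, then r[3]=8)
r[6] = 15  (first piece 3, then r[3]=8)
r[7] = 21
r[8] = 22  (first piece 1, then r[7]=21)
One optimal plan: pieces 7 + 1 (1 cut) → $23 − $1 = $22.

22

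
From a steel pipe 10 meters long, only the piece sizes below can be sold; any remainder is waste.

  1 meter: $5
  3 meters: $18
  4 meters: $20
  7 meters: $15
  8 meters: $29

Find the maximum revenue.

59

Consider every possible first cut. f[k] is the best of p[i]+f[k−i] over all sellable i≤k.
f[1] = 5
f[2] = 10  (first piece 1, then f[1]=5)
f[3] = max(5+10, 18+0) = 18
f[4] = max(5+18, 18+5, 20+0) = 23
f[5] = max(5+23, 18+10, 20+5) = 28
f[6] = max(5+28, 18+18, 20+10) = 36
f[7] = max(5+36, 18+23, 20+18, 15+0) = 41
f[8] = max(5+41, 18+28, 20+23, 15+5, 29+0) = 46
f[9] = max(5+46, 18+36, 20+28, 15+10, 29+5) = 54
f[10] = max(5+54, 18+41, 20+36, 15+18, 29+10) = 59
One optimal cutting: 3 + 3 + 3 + 1 → $59.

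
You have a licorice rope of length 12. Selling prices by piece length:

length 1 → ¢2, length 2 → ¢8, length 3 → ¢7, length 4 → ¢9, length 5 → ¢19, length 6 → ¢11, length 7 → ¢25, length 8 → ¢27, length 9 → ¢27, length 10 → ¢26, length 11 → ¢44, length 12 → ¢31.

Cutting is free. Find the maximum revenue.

Build r[k] bottom-up: r[k] = max over allowed piece i of (p[i] + r[k−i]).
r[1] = 2
r[2] = max(2+2, 8+0) = 8
r[3] = max(2+8, 8+2, 7+0) = 10
r[4] = max(2+10, 8+8, 7+2, 9+0) = 16
r[5] = max(2+16, 8+10, 7+8, 9+2, 19+0) = 19
r[6] = max(2+19, 8+16, 7+10, 9+8, 19+2, 11+0) = 24
r[7] = max(2+24, 8+19, 7+16, …, 11+2, 25+0) = 27
r[8] = max(2+27, 8+24, 7+19, …, 25+2, 27+0) = 32
r[9] = max(2+32, 8+27, 7+24, …, 27+2, 27+0) = 35
r[10] = max(2+35, 8+32, 7+27, …, 27+2, 26+0) = 40
r[11] = max(2+40, 8+35, 7+32, …, 26+2, 44+0) = 44
r[12] = max(2+44, 8+40, 7+35, …, 44+2, 31+0) = 48
One optimal cutting: 2 + 2 + 2 + 2 + 2 + 2 → ¢8 + ¢8 + ¢8 + ¢8 + ¢8 + ¢8 = ¢48.

48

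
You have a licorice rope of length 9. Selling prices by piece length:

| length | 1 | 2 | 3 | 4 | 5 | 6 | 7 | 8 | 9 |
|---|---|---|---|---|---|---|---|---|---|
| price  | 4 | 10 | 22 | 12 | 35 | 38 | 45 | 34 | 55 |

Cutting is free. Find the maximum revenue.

66

Build r[k] bottom-up: r[k] = max over allowed piece i of (p[i] + r[k−i]).
r[1] = 4
r[2] = max(4+4, 10+0) = 10
r[3] = max(4+10, 10+4, 22+0) = 22
r[4] = max(4+22, 10+10, 22+4, 12+0) = 26
r[5] = max(4+26, 10+22, 22+10, 12+4, 35+0) = 35
r[6] = max(4+35, 10+26, 22+22, 12+10, 35+4, 38+0) = 44
r[7] = max(4+44, 10+35, 22+26, …, 38+4, 45+0) = 48
r[8] = max(4+48, 10+44, 22+35, …, 45+4, 34+0) = 57
r[9] = max(4+57, 10+48, 22+44, …, 34+4, 55+0) = 66
One optimal cutting: 3 + 3 + 3 → ¢22 + ¢22 + ¢22 = ¢66.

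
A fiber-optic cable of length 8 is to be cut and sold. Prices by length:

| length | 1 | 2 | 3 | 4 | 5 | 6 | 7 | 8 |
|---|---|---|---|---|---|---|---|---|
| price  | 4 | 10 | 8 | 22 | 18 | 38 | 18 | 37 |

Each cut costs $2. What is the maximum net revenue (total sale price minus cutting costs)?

Build r[k] bottom-up: r[k] = max over allowed piece i of (p[i] + r[k−i]) − 2 per cut.
r[1] = 4
r[2] = 10
r[3] = 12  (first piece 1, then r[2]=10)
r[4] = 22
r[5] = 24  (first piece 1, then r[4]=22)
r[6] = 38
r[7] = 40  (first piece 1, then r[6]=38)
r[8] = 46  (first piece 2, then r[6]=38)
One optimal plan: pieces 6 + 2 (1 cut) → $48 − $2 = $46.

46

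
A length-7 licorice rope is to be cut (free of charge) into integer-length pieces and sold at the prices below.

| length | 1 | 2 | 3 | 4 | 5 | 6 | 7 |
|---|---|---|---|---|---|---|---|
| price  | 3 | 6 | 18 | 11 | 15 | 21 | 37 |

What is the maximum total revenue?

Consider every possible first cut. R[k] is the best of p[i]+R[k−i] over all sellable i≤k.
R[1] = 3
R[2] = max(3+3, 6+0) = 6
R[3] = max(3+6, 6+3, 18+0) = 18
R[4] = max(3+18, 6+6, 18+3, 11+0) = 21
R[5] = max(3+21, 6+18, 18+6, 11+3, 15+0) = 24
R[6] = max(3+24, 6+21, 18+18, 11+6, 15+3, 21+0) = 36
R[7] = max(3+36, 6+24, 18+21, …, 21+3, 37+0) = 39
One optimal cutting: 3 + 3 + 1 → ¢18 + ¢18 + ¢3 = ¢39.

39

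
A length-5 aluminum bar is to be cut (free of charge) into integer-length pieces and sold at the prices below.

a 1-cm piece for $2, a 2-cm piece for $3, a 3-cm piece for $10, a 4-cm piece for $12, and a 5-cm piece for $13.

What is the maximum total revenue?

14

Consider every possible first cut. v[k] is the best of p[i]+v[k−i] over all sellable i≤k.
v[1] = 2
v[2] = max(2+2, 3+0) = 4
v[3] = max(2+4, 3+2, 10+0) = 10
v[4] = max(2+10, 3+4, 10+2, 12+0) = 12
v[5] = max(2+12, 3+10, 10+4, 12+2, 13+0) = 14
One optimal cutting: 3 + 1 + 1 → $10 + $2 + $2 = $14.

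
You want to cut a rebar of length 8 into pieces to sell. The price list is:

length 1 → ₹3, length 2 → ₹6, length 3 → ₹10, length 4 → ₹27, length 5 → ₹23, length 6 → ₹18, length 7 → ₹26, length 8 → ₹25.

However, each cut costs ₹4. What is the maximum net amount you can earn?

Let v[k] be the best obtainable value from length k. For each k, try every first piece i and keep the best of price[i] + v[k−i] minus the 4 cut fee when i<k.
v[1] = 3
v[2] = 6
v[3] = 10
v[4] = 27
v[5] = 26  (first piece 1, then v[4]=27)
v[6] = 29  (first piece 2, then v[4]=27)
v[7] = 33  (first piece 3, then v[4]=27)
v[8] = 50  (first piece 4, then v[4]=27)
One optimal plan: pieces 4 + 4 (1 cut) → ₹54 − ₹4 = ₹50.

50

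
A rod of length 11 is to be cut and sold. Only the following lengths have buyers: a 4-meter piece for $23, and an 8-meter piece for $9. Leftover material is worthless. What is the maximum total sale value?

46

Consider every possible first cut. best[k] is the best of p[i]+best[k−i] over all sellable i≤k.
best[1] = 0
best[2] = 0
best[3] = 0
best[4] = 23
best[5] = 23
best[6] = 23
best[7] = 23
best[8] = max(23+23, 9+0) = 46
best[9] = max(23+23, 9+0) = 46
best[10] = max(23+23, 9+0) = 46
best[11] = max(23+23, 9+0) = 46
One optimal cutting: pieces 4 + 4 with 3 meters of scrap → $46.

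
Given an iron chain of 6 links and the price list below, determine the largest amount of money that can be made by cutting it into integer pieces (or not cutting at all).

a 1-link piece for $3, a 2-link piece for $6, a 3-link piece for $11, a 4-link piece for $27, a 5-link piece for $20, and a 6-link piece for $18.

Let R[k] be the best obtainable value from length k. For each k, try every first piece i and keep the best of price[i] + R[k−i].
R[1] = 3
R[2] = 6  (first piece 1, then R[1]=3)
R[3] = 11
R[4] = 27
R[5] = 30  (first piece 1, then R[4]=27)
R[6] = 33  (first piece 1, then R[5]=30)
One optimal cutting: 4 + 1 + 1 → $27 + $3 + $3 = $33.

33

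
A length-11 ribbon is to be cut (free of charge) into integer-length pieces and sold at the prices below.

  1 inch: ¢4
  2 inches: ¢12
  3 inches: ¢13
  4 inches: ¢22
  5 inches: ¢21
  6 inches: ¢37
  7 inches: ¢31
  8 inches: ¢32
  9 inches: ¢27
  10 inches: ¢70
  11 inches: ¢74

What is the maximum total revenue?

Build v[k] bottom-up: v[k] = max over allowed piece i of (p[i] + v[k−i]).
v[1] = 4
v[2] = max(4+4, 12+0) = 12
v[3] = max(4+12, 12+4, 13+0) = 16
v[4] = max(4+16, 12+12, 13+4, 22+0) = 24
v[5] = max(4+24, 12+16, 13+12, 22+4, 21+0) = 28
v[6] = max(4+28, 12+24, 13+16, 22+12, 21+4, 37+0) = 37
v[7] = max(4+37, 12+28, 13+24, …, 37+4, 31+0) = 41
v[8] = max(4+41, 12+37, 13+28, …, 31+4, 32+0) = 49
v[9] = max(4+49, 12+41, 13+37, …, 32+4, 27+0) = 53
v[10] = max(4+53, 12+49, 13+41, …, 27+4, 70+0) = 70
v[11] = max(4+70, 12+53, 13+49, …, 70+4, 74+0) = 74
One optimal cutting: 10 + 1 → ¢70 + ¢4 = ¢74.

74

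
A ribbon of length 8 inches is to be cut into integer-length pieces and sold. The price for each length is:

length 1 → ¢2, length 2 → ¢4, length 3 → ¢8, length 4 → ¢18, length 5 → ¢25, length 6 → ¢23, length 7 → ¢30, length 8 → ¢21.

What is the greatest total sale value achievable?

36

Consider every possible first cut. R[k] is the best of p[i]+R[k−i] over all sellable i≤k.
R[1] = 2
R[2] = 4  (first piece 1, then R[1]=2)
R[3] = 8
R[4] = 18
R[5] = 25
R[6] = 27  (first piece 1, then R[5]=25)
R[7] = 30
R[8] = 36  (first piece 4, then R[4]=18)
One optimal cutting: 4 + 4 → ¢18 + ¢18 = ¢36.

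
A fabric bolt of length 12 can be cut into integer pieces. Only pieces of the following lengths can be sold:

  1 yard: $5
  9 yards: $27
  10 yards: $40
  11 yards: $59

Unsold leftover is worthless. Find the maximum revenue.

Let r[k] be the best obtainable value from length k. For each k, try every first piece i and keep the best of price[i] + r[k−i].
r[1] = 5
r[2] = 10  (first piece 1, then r[1]=5)
r[3] = 15  (first piece 1, then r[2]=10)
r[4] = 20  (first piece 1, then r[3]=15)
r[5] = 25  (first piece 1, then r[4]=20)
r[6] = 30  (first piece 1, then r[5]=25)
r[7] = 35  (first piece 1, then r[6]=30)
r[8] = 40  (first piece 1, then r[7]=35)
r[9] = max(5+40, 27+0) = 45
r[10] = max(5+45, 27+5, 40+0) = 50
r[11] = max(5+50, 27+10, 40+5, 59+0) = 59
r[12] = max(5+59, 27+15, 40+10, 59+5) = 64
One optimal cutting: 11 + 1 → $64.

64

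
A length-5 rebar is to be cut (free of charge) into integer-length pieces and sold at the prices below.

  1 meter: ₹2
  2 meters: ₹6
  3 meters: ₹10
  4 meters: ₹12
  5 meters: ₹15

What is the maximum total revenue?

Build v[k] bottom-up: v[k] = max over allowed piece i of (p[i] + v[k−i]).
v[1] = 2
v[2] = max(2+2, 6+0) = 6
v[3] = max(2+6, 6+2, 10+0) = 10
v[4] = max(2+10, 6+6, 10+2, 12+0) = 12
v[5] = max(2+12, 6+10, 10+6, 12+2, 15+0) = 16
One optimal cutting: 3 + 2 → ₹10 + ₹6 = ₹16.

16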